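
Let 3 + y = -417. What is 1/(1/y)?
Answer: -420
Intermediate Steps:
y = -420 (y = -3 - 417 = -420)
1/(1/y) = 1/(1/(-420)) = 1/(-1/420) = -420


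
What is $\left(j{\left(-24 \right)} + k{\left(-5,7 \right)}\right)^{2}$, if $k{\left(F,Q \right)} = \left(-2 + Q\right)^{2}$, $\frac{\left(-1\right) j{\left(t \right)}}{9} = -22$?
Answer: $49729$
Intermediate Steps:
$j{\left(t \right)} = 198$ ($j{\left(t \right)} = \left(-9\right) \left(-22\right) = 198$)
$\left(j{\left(-24 \right)} + k{\left(-5,7 \right)}\right)^{2} = \left(198 + \left(-2 + 7\right)^{2}\right)^{2} = \left(198 + 5^{2}\right)^{2} = \left(198 + 25\right)^{2} = 223^{2} = 49729$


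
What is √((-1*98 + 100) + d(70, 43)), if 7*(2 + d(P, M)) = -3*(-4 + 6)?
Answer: I*√42/7 ≈ 0.92582*I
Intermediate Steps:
d(P, M) = -20/7 (d(P, M) = -2 + (-3*(-4 + 6))/7 = -2 + (-3*2)/7 = -2 + (⅐)*(-6) = -2 - 6/7 = -20/7)
√((-1*98 + 100) + d(70, 43)) = √((-1*98 + 100) - 20/7) = √((-98 + 100) - 20/7) = √(2 - 20/7) = √(-6/7) = I*√42/7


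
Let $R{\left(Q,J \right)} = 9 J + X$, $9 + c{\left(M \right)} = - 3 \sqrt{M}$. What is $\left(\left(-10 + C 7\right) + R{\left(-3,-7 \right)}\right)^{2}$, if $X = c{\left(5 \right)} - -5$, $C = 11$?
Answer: $45$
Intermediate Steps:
$c{\left(M \right)} = -9 - 3 \sqrt{M}$
$X = -4 - 3 \sqrt{5}$ ($X = \left(-9 - 3 \sqrt{5}\right) - -5 = \left(-9 - 3 \sqrt{5}\right) + 5 = -4 - 3 \sqrt{5} \approx -10.708$)
$R{\left(Q,J \right)} = -4 - 3 \sqrt{5} + 9 J$ ($R{\left(Q,J \right)} = 9 J - \left(4 + 3 \sqrt{5}\right) = -4 - 3 \sqrt{5} + 9 J$)
$\left(\left(-10 + C 7\right) + R{\left(-3,-7 \right)}\right)^{2} = \left(\left(-10 + 11 \cdot 7\right) - \left(67 + 3 \sqrt{5}\right)\right)^{2} = \left(\left(-10 + 77\right) - \left(67 + 3 \sqrt{5}\right)\right)^{2} = \left(67 - \left(67 + 3 \sqrt{5}\right)\right)^{2} = \left(- 3 \sqrt{5}\right)^{2} = 45$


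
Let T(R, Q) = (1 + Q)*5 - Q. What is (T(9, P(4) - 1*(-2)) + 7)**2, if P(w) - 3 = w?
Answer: 2304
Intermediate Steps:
P(w) = 3 + w
T(R, Q) = 5 + 4*Q (T(R, Q) = (5 + 5*Q) - Q = 5 + 4*Q)
(T(9, P(4) - 1*(-2)) + 7)**2 = ((5 + 4*((3 + 4) - 1*(-2))) + 7)**2 = ((5 + 4*(7 + 2)) + 7)**2 = ((5 + 4*9) + 7)**2 = ((5 + 36) + 7)**2 = (41 + 7)**2 = 48**2 = 2304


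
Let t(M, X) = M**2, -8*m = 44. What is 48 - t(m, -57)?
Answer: 71/4 ≈ 17.750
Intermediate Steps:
m = -11/2 (m = -1/8*44 = -11/2 ≈ -5.5000)
48 - t(m, -57) = 48 - (-11/2)**2 = 48 - 1*121/4 = 48 - 121/4 = 71/4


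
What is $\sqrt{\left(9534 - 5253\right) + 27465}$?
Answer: $\sqrt{31746} \approx 178.17$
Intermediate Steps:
$\sqrt{\left(9534 - 5253\right) + 27465} = \sqrt{4281 + 27465} = \sqrt{31746}$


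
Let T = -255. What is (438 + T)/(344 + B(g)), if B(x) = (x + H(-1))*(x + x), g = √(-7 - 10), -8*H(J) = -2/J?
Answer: 366*I/(√17 + 620*I) ≈ 0.5903 + 0.0039256*I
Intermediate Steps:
H(J) = 1/(4*J) (H(J) = -(-1)/(4*J) = 1/(4*J))
g = I*√17 (g = √(-17) = I*√17 ≈ 4.1231*I)
B(x) = 2*x*(-¼ + x) (B(x) = (x + (¼)/(-1))*(x + x) = (x + (¼)*(-1))*(2*x) = (x - ¼)*(2*x) = (-¼ + x)*(2*x) = 2*x*(-¼ + x))
(438 + T)/(344 + B(g)) = (438 - 255)/(344 + (I*√17)*(-1 + 4*(I*√17))/2) = 183/(344 + (I*√17)*(-1 + 4*I*√17)/2) = 183/(344 + I*√17*(-1 + 4*I*√17)/2)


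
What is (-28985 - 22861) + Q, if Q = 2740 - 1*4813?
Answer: -53919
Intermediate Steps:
Q = -2073 (Q = 2740 - 4813 = -2073)
(-28985 - 22861) + Q = (-28985 - 22861) - 2073 = -51846 - 2073 = -53919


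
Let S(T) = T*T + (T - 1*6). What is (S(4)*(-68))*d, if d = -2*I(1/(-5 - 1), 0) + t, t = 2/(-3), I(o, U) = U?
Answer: 1904/3 ≈ 634.67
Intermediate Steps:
t = -⅔ (t = 2*(-⅓) = -⅔ ≈ -0.66667)
S(T) = -6 + T + T² (S(T) = T² + (T - 6) = T² + (-6 + T) = -6 + T + T²)
d = -⅔ (d = -2*0 - ⅔ = 0 - ⅔ = -⅔ ≈ -0.66667)
(S(4)*(-68))*d = ((-6 + 4 + 4²)*(-68))*(-⅔) = ((-6 + 4 + 16)*(-68))*(-⅔) = (14*(-68))*(-⅔) = -952*(-⅔) = 1904/3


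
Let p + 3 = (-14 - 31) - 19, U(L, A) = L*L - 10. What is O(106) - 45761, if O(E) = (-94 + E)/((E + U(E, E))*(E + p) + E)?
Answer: -10114416541/221027 ≈ -45761.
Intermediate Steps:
U(L, A) = -10 + L**2 (U(L, A) = L**2 - 10 = -10 + L**2)
p = -67 (p = -3 + ((-14 - 31) - 19) = -3 + (-45 - 19) = -3 - 64 = -67)
O(E) = (-94 + E)/(E + (-67 + E)*(-10 + E + E**2)) (O(E) = (-94 + E)/((E + (-10 + E**2))*(E - 67) + E) = (-94 + E)/((-10 + E + E**2)*(-67 + E) + E) = (-94 + E)/((-67 + E)*(-10 + E + E**2) + E) = (-94 + E)/(E + (-67 + E)*(-10 + E + E**2)))
O(106) - 45761 = (-94 + 106)/(670 + 106**3 - 76*106 - 66*106**2) - 45761 = 12/(670 + 1191016 - 8056 - 66*11236) - 45761 = 12/(670 + 1191016 - 8056 - 741576) - 45761 = 12/442054 - 45761 = (1/442054)*12 - 45761 = 6/221027 - 45761 = -10114416541/221027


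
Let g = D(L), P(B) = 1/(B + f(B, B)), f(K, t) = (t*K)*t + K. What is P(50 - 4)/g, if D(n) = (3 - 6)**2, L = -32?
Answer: 1/876852 ≈ 1.1404e-6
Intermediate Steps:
f(K, t) = K + K*t**2 (f(K, t) = (K*t)*t + K = K*t**2 + K = K + K*t**2)
D(n) = 9 (D(n) = (-3)**2 = 9)
P(B) = 1/(B + B*(1 + B**2))
g = 9
P(50 - 4)/g = (1/((50 - 4)*(2 + (50 - 4)**2)))/9 = (1/(46*(2 + 46**2)))*(1/9) = (1/(46*(2 + 2116)))*(1/9) = ((1/46)/2118)*(1/9) = ((1/46)*(1/2118))*(1/9) = (1/97428)*(1/9) = 1/876852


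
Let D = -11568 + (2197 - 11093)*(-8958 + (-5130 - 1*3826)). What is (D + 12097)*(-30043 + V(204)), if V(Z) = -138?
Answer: -4809748978613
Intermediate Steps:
D = 159351376 (D = -11568 - 8896*(-8958 + (-5130 - 3826)) = -11568 - 8896*(-8958 - 8956) = -11568 - 8896*(-17914) = -11568 + 159362944 = 159351376)
(D + 12097)*(-30043 + V(204)) = (159351376 + 12097)*(-30043 - 138) = 159363473*(-30181) = -4809748978613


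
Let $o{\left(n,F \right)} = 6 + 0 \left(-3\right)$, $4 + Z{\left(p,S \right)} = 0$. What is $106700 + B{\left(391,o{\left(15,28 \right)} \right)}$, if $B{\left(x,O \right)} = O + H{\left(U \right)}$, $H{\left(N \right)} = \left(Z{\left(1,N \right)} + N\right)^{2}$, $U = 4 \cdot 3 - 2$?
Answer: $106742$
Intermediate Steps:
$Z{\left(p,S \right)} = -4$ ($Z{\left(p,S \right)} = -4 + 0 = -4$)
$U = 10$ ($U = 12 - 2 = 10$)
$H{\left(N \right)} = \left(-4 + N\right)^{2}$
$o{\left(n,F \right)} = 6$ ($o{\left(n,F \right)} = 6 + 0 = 6$)
$B{\left(x,O \right)} = 36 + O$ ($B{\left(x,O \right)} = O + \left(-4 + 10\right)^{2} = O + 6^{2} = O + 36 = 36 + O$)
$106700 + B{\left(391,o{\left(15,28 \right)} \right)} = 106700 + \left(36 + 6\right) = 106700 + 42 = 106742$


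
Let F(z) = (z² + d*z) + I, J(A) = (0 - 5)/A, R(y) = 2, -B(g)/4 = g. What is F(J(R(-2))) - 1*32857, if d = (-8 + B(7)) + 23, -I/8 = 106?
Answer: -134665/4 ≈ -33666.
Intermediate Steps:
I = -848 (I = -8*106 = -848)
B(g) = -4*g
d = -13 (d = (-8 - 4*7) + 23 = (-8 - 28) + 23 = -36 + 23 = -13)
J(A) = -5/A
F(z) = -848 + z² - 13*z (F(z) = (z² - 13*z) - 848 = -848 + z² - 13*z)
F(J(R(-2))) - 1*32857 = (-848 + (-5/2)² - (-65)/2) - 1*32857 = (-848 + (-5*½)² - (-65)/2) - 32857 = (-848 + (-5/2)² - 13*(-5/2)) - 32857 = (-848 + 25/4 + 65/2) - 32857 = -3237/4 - 32857 = -134665/4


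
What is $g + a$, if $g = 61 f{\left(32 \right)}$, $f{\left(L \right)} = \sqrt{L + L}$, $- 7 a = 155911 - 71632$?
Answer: $- \frac{80863}{7} \approx -11552.0$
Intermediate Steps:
$a = - \frac{84279}{7}$ ($a = - \frac{155911 - 71632}{7} = \left(- \frac{1}{7}\right) 84279 = - \frac{84279}{7} \approx -12040.0$)
$f{\left(L \right)} = \sqrt{2} \sqrt{L}$ ($f{\left(L \right)} = \sqrt{2 L} = \sqrt{2} \sqrt{L}$)
$g = 488$ ($g = 61 \sqrt{2} \sqrt{32} = 61 \sqrt{2} \cdot 4 \sqrt{2} = 61 \cdot 8 = 488$)
$g + a = 488 - \frac{84279}{7} = - \frac{80863}{7}$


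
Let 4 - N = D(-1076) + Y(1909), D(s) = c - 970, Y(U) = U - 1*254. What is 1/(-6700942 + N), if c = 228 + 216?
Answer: -1/6702067 ≈ -1.4921e-7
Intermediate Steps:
c = 444
Y(U) = -254 + U (Y(U) = U - 254 = -254 + U)
D(s) = -526 (D(s) = 444 - 970 = -526)
N = -1125 (N = 4 - (-526 + (-254 + 1909)) = 4 - (-526 + 1655) = 4 - 1*1129 = 4 - 1129 = -1125)
1/(-6700942 + N) = 1/(-6700942 - 1125) = 1/(-6702067) = -1/6702067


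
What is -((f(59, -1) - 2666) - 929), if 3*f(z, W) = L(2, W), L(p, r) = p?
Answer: 10783/3 ≈ 3594.3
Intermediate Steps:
f(z, W) = ⅔ (f(z, W) = (⅓)*2 = ⅔)
-((f(59, -1) - 2666) - 929) = -((⅔ - 2666) - 929) = -(-7996/3 - 929) = -1*(-10783/3) = 10783/3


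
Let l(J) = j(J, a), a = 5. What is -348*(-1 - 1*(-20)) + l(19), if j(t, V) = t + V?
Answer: -6588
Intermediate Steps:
j(t, V) = V + t
l(J) = 5 + J
-348*(-1 - 1*(-20)) + l(19) = -348*(-1 - 1*(-20)) + (5 + 19) = -348*(-1 + 20) + 24 = -348*19 + 24 = -116*57 + 24 = -6612 + 24 = -6588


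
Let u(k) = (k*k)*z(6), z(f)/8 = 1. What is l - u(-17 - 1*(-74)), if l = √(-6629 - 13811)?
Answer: -25992 + 2*I*√5110 ≈ -25992.0 + 142.97*I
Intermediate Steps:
z(f) = 8 (z(f) = 8*1 = 8)
l = 2*I*√5110 (l = √(-20440) = 2*I*√5110 ≈ 142.97*I)
u(k) = 8*k² (u(k) = (k*k)*8 = k²*8 = 8*k²)
l - u(-17 - 1*(-74)) = 2*I*√5110 - 8*(-17 - 1*(-74))² = 2*I*√5110 - 8*(-17 + 74)² = 2*I*√5110 - 8*57² = 2*I*√5110 - 8*3249 = 2*I*√5110 - 1*25992 = 2*I*√5110 - 25992 = -25992 + 2*I*√5110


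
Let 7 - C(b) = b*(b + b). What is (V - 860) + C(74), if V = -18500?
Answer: -30305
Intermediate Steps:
C(b) = 7 - 2*b² (C(b) = 7 - b*(b + b) = 7 - b*2*b = 7 - 2*b²)
(V - 860) + C(74) = (-18500 - 860) + (7 - 2*74²) = -19360 + (7 - 2*5476) = -19360 + (7 - 10952) = -19360 - 10945 = -30305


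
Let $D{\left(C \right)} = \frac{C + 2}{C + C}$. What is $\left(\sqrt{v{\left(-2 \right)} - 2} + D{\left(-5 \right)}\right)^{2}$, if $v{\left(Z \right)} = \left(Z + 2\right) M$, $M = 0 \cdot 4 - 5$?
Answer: $- \frac{191}{100} + \frac{3 i \sqrt{2}}{5} \approx -1.91 + 0.84853 i$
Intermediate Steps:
$M = -5$ ($M = 0 - 5 = -5$)
$v{\left(Z \right)} = -10 - 5 Z$ ($v{\left(Z \right)} = \left(Z + 2\right) \left(-5\right) = \left(2 + Z\right) \left(-5\right) = -10 - 5 Z$)
$D{\left(C \right)} = \frac{2 + C}{2 C}$
$\left(\sqrt{v{\left(-2 \right)} - 2} + D{\left(-5 \right)}\right)^{2} = \left(\sqrt{\left(-10 - -10\right) - 2} + \frac{2 - 5}{2 \left(-5\right)}\right)^{2} = \left(\sqrt{\left(-10 + 10\right) - 2} + \frac{1}{2} \left(- \frac{1}{5}\right) \left(-3\right)\right)^{2} = \left(\sqrt{0 - 2} + \frac{3}{10}\right)^{2} = \left(\sqrt{-2} + \frac{3}{10}\right)^{2} = \left(i \sqrt{2} + \frac{3}{10}\right)^{2} = \left(\frac{3}{10} + i \sqrt{2}\right)^{2}$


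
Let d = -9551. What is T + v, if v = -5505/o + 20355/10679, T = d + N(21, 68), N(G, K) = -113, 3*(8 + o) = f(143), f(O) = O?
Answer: -211101056/21539 ≈ -9800.9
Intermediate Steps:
o = 119/3 (o = -8 + (⅓)*143 = -8 + 143/3 = 119/3 ≈ 39.667)
T = -9664 (T = -9551 - 113 = -9664)
v = -2948160/21539 (v = -5505/119/3 + 20355/10679 = -5505*3/119 + 20355*(1/10679) = -16515/119 + 345/181 = -2948160/21539 ≈ -136.88)
T + v = -9664 - 2948160/21539 = -211101056/21539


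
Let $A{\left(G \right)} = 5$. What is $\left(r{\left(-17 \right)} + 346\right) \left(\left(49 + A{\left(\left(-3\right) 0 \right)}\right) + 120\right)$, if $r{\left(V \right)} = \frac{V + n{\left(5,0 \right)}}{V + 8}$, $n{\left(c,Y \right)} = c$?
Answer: $60436$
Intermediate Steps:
$r{\left(V \right)} = \frac{5 + V}{8 + V}$ ($r{\left(V \right)} = \frac{V + 5}{V + 8} = \frac{5 + V}{8 + V}$)
$\left(r{\left(-17 \right)} + 346\right) \left(\left(49 + A{\left(\left(-3\right) 0 \right)}\right) + 120\right) = \left(\frac{5 - 17}{8 - 17} + 346\right) \left(\left(49 + 5\right) + 120\right) = \left(\frac{1}{-9} \left(-12\right) + 346\right) \left(54 + 120\right) = \left(\left(- \frac{1}{9}\right) \left(-12\right) + 346\right) 174 = \left(\frac{4}{3} + 346\right) 174 = \frac{1042}{3} \cdot 174 = 60436$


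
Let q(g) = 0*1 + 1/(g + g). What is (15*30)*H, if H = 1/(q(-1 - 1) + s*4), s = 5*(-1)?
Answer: -200/9 ≈ -22.222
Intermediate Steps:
s = -5
q(g) = 1/(2*g) (q(g) = 0 + 1/(2*g) = 1/(2*g))
H = -4/81 (H = 1/(1/(2*(-1 - 1)) - 5*4) = 1/((½)/(-2) - 20) = 1/((½)*(-½) - 20) = 1/(-¼ - 20) = 1/(-81/4) = -4/81 ≈ -0.049383)
(15*30)*H = (15*30)*(-4/81) = 450*(-4/81) = -200/9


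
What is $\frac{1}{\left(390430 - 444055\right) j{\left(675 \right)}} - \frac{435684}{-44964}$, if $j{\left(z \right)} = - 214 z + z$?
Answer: $\frac{93308195785624}{9629708034375} \approx 9.6896$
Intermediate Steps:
$j{\left(z \right)} = - 213 z$
$\frac{1}{\left(390430 - 444055\right) j{\left(675 \right)}} - \frac{435684}{-44964} = \frac{1}{\left(390430 - 444055\right) \left(\left(-213\right) 675\right)} - \frac{435684}{-44964} = \frac{1}{\left(-53625\right) \left(-143775\right)} - - \frac{36307}{3747} = \left(- \frac{1}{53625}\right) \left(- \frac{1}{143775}\right) + \frac{36307}{3747} = \frac{1}{7709934375} + \frac{36307}{3747} = \frac{93308195785624}{9629708034375}$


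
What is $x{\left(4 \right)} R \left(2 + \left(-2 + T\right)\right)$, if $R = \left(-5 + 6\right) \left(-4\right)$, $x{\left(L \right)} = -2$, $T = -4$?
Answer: $-32$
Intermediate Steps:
$R = -4$ ($R = 1 \left(-4\right) = -4$)
$x{\left(4 \right)} R \left(2 + \left(-2 + T\right)\right) = - 2 \left(- 4 \left(2 - 6\right)\right) = - 2 \left(\left(-4\right) \left(-4\right)\right) = \left(-2\right) 16 = -32$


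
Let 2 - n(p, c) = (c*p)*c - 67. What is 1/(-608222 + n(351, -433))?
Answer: -1/66416792 ≈ -1.5056e-8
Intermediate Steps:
n(p, c) = 69 - p*c² (n(p, c) = 2 - ((c*p)*c - 67) = 2 - (p*c² - 67) = 2 - (-67 + p*c²) = 2 + (67 - p*c²) = 69 - p*c²)
1/(-608222 + n(351, -433)) = 1/(-608222 + (69 - 1*351*(-433)²)) = 1/(-608222 + (69 - 1*351*187489)) = 1/(-608222 + (69 - 65808639)) = 1/(-608222 - 65808570) = 1/(-66416792) = -1/66416792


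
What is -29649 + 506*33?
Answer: -12951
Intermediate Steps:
-29649 + 506*33 = -29649 + 16698 = -12951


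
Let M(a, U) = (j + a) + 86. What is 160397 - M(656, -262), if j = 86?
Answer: 159569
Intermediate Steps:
M(a, U) = 172 + a (M(a, U) = (86 + a) + 86 = 172 + a)
160397 - M(656, -262) = 160397 - (172 + 656) = 160397 - 1*828 = 160397 - 828 = 159569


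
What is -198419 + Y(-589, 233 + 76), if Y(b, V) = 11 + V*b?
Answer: -380409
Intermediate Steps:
-198419 + Y(-589, 233 + 76) = -198419 + (11 + (233 + 76)*(-589)) = -198419 + (11 + 309*(-589)) = -198419 + (11 - 182001) = -198419 - 181990 = -380409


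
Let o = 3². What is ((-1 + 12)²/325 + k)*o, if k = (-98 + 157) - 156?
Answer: -282636/325 ≈ -869.65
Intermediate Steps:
o = 9
k = -97 (k = 59 - 156 = -97)
((-1 + 12)²/325 + k)*o = ((-1 + 12)²/325 - 97)*9 = (11²*(1/325) - 97)*9 = (121*(1/325) - 97)*9 = (121/325 - 97)*9 = -31404/325*9 = -282636/325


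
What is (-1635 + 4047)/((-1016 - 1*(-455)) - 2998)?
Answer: -2412/3559 ≈ -0.67772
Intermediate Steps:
(-1635 + 4047)/((-1016 - 1*(-455)) - 2998) = 2412/((-1016 + 455) - 2998) = 2412/(-561 - 2998) = 2412/(-3559) = 2412*(-1/3559) = -2412/3559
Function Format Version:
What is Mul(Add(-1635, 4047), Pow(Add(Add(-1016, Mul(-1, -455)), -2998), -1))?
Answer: Rational(-2412, 3559) ≈ -0.67772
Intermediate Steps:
Mul(Add(-1635, 4047), Pow(Add(Add(-1016, Mul(-1, -455)), -2998), -1)) = Mul(2412, Pow(Add(Add(-1016, 455), -2998), -1)) = Mul(2412, Pow(Add(-561, -2998), -1)) = Mul(2412, Pow(-3559, -1)) = Mul(2412, Rational(-1, 3559)) = Rational(-2412, 3559)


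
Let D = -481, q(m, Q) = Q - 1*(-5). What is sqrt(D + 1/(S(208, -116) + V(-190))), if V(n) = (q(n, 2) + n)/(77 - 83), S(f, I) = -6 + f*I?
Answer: I*sqrt(1117803138783)/48207 ≈ 21.932*I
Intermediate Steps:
q(m, Q) = 5 + Q (q(m, Q) = Q + 5 = 5 + Q)
S(f, I) = -6 + I*f
V(n) = -7/6 - n/6 (V(n) = ((5 + 2) + n)/(77 - 83) = (7 + n)/(-6) = (7 + n)*(-1/6) = -7/6 - n/6)
sqrt(D + 1/(S(208, -116) + V(-190))) = sqrt(-481 + 1/((-6 - 116*208) + (-7/6 - 1/6*(-190)))) = sqrt(-481 + 1/((-6 - 24128) + (-7/6 + 95/3))) = sqrt(-481 + 1/(-24134 + 61/2)) = sqrt(-481 + 1/(-48207/2)) = sqrt(-481 - 2/48207) = sqrt(-23187569/48207) = I*sqrt(1117803138783)/48207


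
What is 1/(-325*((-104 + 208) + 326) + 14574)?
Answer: -1/125176 ≈ -7.9888e-6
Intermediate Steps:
1/(-325*((-104 + 208) + 326) + 14574) = 1/(-325*(104 + 326) + 14574) = 1/(-325*430 + 14574) = 1/(-139750 + 14574) = 1/(-125176) = -1/125176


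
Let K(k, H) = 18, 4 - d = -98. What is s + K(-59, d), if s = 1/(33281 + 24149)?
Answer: 1033741/57430 ≈ 18.000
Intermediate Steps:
d = 102 (d = 4 - 1*(-98) = 4 + 98 = 102)
s = 1/57430 ≈ 1.7413e-5
s + K(-59, d) = 1/57430 + 18 = 1033741/57430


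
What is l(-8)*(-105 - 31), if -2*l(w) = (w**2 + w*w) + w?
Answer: 8160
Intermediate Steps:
l(w) = -w**2 - w/2 (l(w) = -((w**2 + w*w) + w)/2 = -((w**2 + w**2) + w)/2 = -(2*w**2 + w)/2 = -(w + 2*w**2)/2 = -w**2 - w/2)
l(-8)*(-105 - 31) = (-1*(-8)*(1/2 - 8))*(-105 - 31) = -1*(-8)*(-15/2)*(-136) = -60*(-136) = 8160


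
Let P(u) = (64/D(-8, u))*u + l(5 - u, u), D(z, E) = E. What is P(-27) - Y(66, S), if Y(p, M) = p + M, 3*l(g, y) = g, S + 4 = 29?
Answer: -49/3 ≈ -16.333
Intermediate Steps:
S = 25 (S = -4 + 29 = 25)
l(g, y) = g/3
Y(p, M) = M + p
P(u) = 197/3 - u/3 (P(u) = (64/u)*u + (5 - u)/3 = 64 + (5/3 - u/3) = 197/3 - u/3)
P(-27) - Y(66, S) = (197/3 - ⅓*(-27)) - (25 + 66) = (197/3 + 9) - 1*91 = 224/3 - 91 = -49/3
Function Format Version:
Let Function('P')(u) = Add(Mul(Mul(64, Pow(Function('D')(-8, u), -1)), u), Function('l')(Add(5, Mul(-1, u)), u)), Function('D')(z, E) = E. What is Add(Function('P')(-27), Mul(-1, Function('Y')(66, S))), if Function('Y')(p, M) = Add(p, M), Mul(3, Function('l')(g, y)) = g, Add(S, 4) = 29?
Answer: Rational(-49, 3) ≈ -16.333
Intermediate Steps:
S = 25 (S = Add(-4, 29) = 25)
Function('l')(g, y) = Mul(Rational(1, 3), g)
Function('Y')(p, M) = Add(M, p)
Function('P')(u) = Add(Rational(197, 3), Mul(Rational(-1, 3), u)) (Function('P')(u) = Add(Mul(Mul(64, Pow(u, -1)), u), Mul(Rational(1, 3), Add(5, Mul(-1, u)))) = Add(64, Add(Rational(5, 3), Mul(Rational(-1, 3), u))) = Add(Rational(197, 3), Mul(Rational(-1, 3), u)))
Add(Function('P')(-27), Mul(-1, Function('Y')(66, S))) = Add(Add(Rational(197, 3), Mul(Rational(-1, 3), -27)), Mul(-1, Add(25, 66))) = Add(Add(Rational(197, 3), 9), Mul(-1, 91)) = Add(Rational(224, 3), -91) = Rational(-49, 3)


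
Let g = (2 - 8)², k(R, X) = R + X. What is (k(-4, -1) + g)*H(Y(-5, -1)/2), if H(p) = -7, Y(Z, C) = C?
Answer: -217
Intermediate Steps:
g = 36 (g = (-6)² = 36)
(k(-4, -1) + g)*H(Y(-5, -1)/2) = ((-4 - 1) + 36)*(-7) = (-5 + 36)*(-7) = 31*(-7) = -217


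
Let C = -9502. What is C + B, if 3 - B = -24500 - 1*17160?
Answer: 32161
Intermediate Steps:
B = 41663 (B = 3 - (-24500 - 1*17160) = 3 - (-24500 - 17160) = 3 - 1*(-41660) = 3 + 41660 = 41663)
C + B = -9502 + 41663 = 32161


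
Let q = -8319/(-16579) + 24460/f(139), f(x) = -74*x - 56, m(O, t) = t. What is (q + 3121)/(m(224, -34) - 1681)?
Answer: -4532264652/2491982465 ≈ -1.8187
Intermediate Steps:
f(x) = -56 - 74*x
q = -2707519/1453051 (q = -8319/(-16579) + 24460/(-56 - 74*139) = -8319*(-1/16579) + 24460/(-56 - 10286) = 141/281 + 24460/(-10342) = 141/281 + 24460*(-1/10342) = 141/281 - 12230/5171 = -2707519/1453051 ≈ -1.8633)
(q + 3121)/(m(224, -34) - 1681) = (-2707519/1453051 + 3121)/(-34 - 1681) = (4532264652/1453051)/(-1715) = (4532264652/1453051)*(-1/1715) = -4532264652/2491982465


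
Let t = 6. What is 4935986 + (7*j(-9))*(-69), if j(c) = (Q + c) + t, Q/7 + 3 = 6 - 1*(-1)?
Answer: 4923911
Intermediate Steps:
Q = 28 (Q = -21 + 7*(6 - 1*(-1)) = -21 + 7*(6 + 1) = -21 + 7*7 = -21 + 49 = 28)
j(c) = 34 + c (j(c) = (28 + c) + 6 = 34 + c)
4935986 + (7*j(-9))*(-69) = 4935986 + (7*(34 - 9))*(-69) = 4935986 + (7*25)*(-69) = 4935986 + 175*(-69) = 4935986 - 12075 = 4923911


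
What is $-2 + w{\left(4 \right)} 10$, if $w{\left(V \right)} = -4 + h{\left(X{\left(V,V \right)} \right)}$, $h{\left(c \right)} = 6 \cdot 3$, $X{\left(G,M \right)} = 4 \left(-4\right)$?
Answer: $138$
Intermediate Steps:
$X{\left(G,M \right)} = -16$
$h{\left(c \right)} = 18$
$w{\left(V \right)} = 14$ ($w{\left(V \right)} = -4 + 18 = 14$)
$-2 + w{\left(4 \right)} 10 = -2 + 14 \cdot 10 = -2 + 140 = 138$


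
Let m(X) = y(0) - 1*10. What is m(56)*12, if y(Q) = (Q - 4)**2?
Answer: 72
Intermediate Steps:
y(Q) = (-4 + Q)**2
m(X) = 6 (m(X) = (-4 + 0)**2 - 1*10 = (-4)**2 - 10 = 16 - 10 = 6)
m(56)*12 = 6*12 = 72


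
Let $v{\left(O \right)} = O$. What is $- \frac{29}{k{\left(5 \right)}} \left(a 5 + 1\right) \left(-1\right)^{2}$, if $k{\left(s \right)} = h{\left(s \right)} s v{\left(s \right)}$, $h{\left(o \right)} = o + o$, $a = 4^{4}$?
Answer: $- \frac{37149}{250} \approx -148.6$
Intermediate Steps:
$a = 256$
$h{\left(o \right)} = 2 o$
$k{\left(s \right)} = 2 s^{3}$ ($k{\left(s \right)} = 2 s s s = 2 s^{2} s = 2 s^{3}$)
$- \frac{29}{k{\left(5 \right)}} \left(a 5 + 1\right) \left(-1\right)^{2} = - \frac{29}{2 \cdot 5^{3}} \left(256 \cdot 5 + 1\right) \left(-1\right)^{2} = - \frac{29}{2 \cdot 125} \left(1280 + 1\right) 1 = - \frac{29}{250} \cdot 1281 \cdot 1 = \left(-29\right) \frac{1}{250} \cdot 1281 = \left(- \frac{29}{250}\right) 1281 = - \frac{37149}{250}$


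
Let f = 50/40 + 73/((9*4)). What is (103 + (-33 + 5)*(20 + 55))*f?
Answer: -117823/18 ≈ -6545.7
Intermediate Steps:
f = 59/18 (f = 50*(1/40) + 73/36 = 5/4 + 73*(1/36) = 5/4 + 73/36 = 59/18 ≈ 3.2778)
(103 + (-33 + 5)*(20 + 55))*f = (103 + (-33 + 5)*(20 + 55))*(59/18) = (103 - 28*75)*(59/18) = (103 - 2100)*(59/18) = -1997*59/18 = -117823/18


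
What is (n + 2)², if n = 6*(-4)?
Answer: 484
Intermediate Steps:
n = -24
(n + 2)² = (-24 + 2)² = (-22)² = 484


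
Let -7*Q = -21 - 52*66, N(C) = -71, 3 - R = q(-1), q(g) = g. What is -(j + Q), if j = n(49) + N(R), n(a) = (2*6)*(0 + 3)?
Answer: -3208/7 ≈ -458.29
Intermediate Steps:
n(a) = 36 (n(a) = 12*3 = 36)
R = 4 (R = 3 - 1*(-1) = 3 + 1 = 4)
j = -35 (j = 36 - 71 = -35)
Q = 3453/7 (Q = -(-21 - 52*66)/7 = -(-21 - 3432)/7 = -⅐*(-3453) = 3453/7 ≈ 493.29)
-(j + Q) = -(-35 + 3453/7) = -1*3208/7 = -3208/7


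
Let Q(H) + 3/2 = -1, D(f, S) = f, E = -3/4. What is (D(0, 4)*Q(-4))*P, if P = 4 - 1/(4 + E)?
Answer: 0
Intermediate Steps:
E = -¾ (E = -3*¼ = -¾ ≈ -0.75000)
Q(H) = -5/2 (Q(H) = -3/2 - 1 = -5/2)
P = 48/13 (P = 4 - 1/(4 - ¾) = 4 - 1/13/4 = 4 - 1*4/13 = 4 - 4/13 = 48/13 ≈ 3.6923)
(D(0, 4)*Q(-4))*P = (0*(-5/2))*(48/13) = 0*(48/13) = 0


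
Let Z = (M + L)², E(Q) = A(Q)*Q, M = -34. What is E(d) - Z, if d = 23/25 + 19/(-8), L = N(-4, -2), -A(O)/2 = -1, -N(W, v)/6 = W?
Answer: -10291/100 ≈ -102.91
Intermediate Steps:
N(W, v) = -6*W
A(O) = 2 (A(O) = -2*(-1) = 2)
L = 24 (L = -6*(-4) = 24)
d = -291/200 (d = 23*(1/25) + 19*(-⅛) = 23/25 - 19/8 = -291/200 ≈ -1.4550)
E(Q) = 2*Q
Z = 100 (Z = (-34 + 24)² = (-10)² = 100)
E(d) - Z = 2*(-291/200) - 1*100 = -291/100 - 100 = -10291/100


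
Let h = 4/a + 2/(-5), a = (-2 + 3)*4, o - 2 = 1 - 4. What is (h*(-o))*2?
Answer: 6/5 ≈ 1.2000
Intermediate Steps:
o = -1 (o = 2 + (1 - 4) = 2 - 3 = -1)
a = 4 (a = 1*4 = 4)
h = ⅗ (h = 4/4 + 2/(-5) = 4*(¼) + 2*(-⅕) = 1 - ⅖ = ⅗ ≈ 0.60000)
(h*(-o))*2 = (3*(-1*(-1))/5)*2 = ((⅗)*1)*2 = (⅗)*2 = 6/5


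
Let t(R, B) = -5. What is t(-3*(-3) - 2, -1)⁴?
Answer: 625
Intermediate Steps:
t(-3*(-3) - 2, -1)⁴ = (-5)⁴ = 625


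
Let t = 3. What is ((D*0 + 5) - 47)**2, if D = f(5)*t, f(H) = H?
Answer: 1764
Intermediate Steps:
D = 15 (D = 5*3 = 15)
((D*0 + 5) - 47)**2 = ((15*0 + 5) - 47)**2 = ((0 + 5) - 47)**2 = (5 - 47)**2 = (-42)**2 = 1764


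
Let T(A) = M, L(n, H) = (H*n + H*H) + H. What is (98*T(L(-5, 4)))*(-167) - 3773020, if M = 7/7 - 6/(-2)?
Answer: -3838484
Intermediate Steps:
L(n, H) = H + H**2 + H*n (L(n, H) = (H*n + H**2) + H = (H**2 + H*n) + H = H + H**2 + H*n)
M = 4 (M = 7*(1/7) - 6*(-1/2) = 1 + 3 = 4)
T(A) = 4
(98*T(L(-5, 4)))*(-167) - 3773020 = (98*4)*(-167) - 3773020 = 392*(-167) - 3773020 = -65464 - 3773020 = -3838484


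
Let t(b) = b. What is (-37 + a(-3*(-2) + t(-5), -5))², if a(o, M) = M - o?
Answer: 1849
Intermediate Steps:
(-37 + a(-3*(-2) + t(-5), -5))² = (-37 + (-5 - (-3*(-2) - 5)))² = (-37 + (-5 - (6 - 5)))² = (-37 + (-5 - 1*1))² = (-37 + (-5 - 1))² = (-37 - 6)² = (-43)² = 1849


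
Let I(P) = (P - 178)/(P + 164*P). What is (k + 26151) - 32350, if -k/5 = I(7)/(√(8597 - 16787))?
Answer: -6199 - 19*I*√910/70070 ≈ -6199.0 - 0.0081798*I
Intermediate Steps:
I(P) = (-178 + P)/(165*P) (I(P) = (-178 + P)/((165*P)) = (-178 + P)*(1/(165*P)) = (-178 + P)/(165*P))
k = -19*I*√910/70070 (k = -5*(1/165)*(-178 + 7)/7/(√(8597 - 16787)) = -5*(1/165)*(⅐)*(-171)/(√(-8190)) = -(-57)/(77*(3*I*√910)) = -(-57)*(-I*√910/2730)/77 = -19*I*√910/70070 ≈ -0.0081798*I)
(k + 26151) - 32350 = (-19*I*√910/70070 + 26151) - 32350 = (26151 - 19*I*√910/70070) - 32350 = -6199 - 19*I*√910/70070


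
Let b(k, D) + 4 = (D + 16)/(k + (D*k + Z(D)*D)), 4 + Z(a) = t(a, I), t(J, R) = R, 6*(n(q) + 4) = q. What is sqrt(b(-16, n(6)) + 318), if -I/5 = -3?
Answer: sqrt(301) ≈ 17.349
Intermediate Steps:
I = 15 (I = -5*(-3) = 15)
n(q) = -4 + q/6
Z(a) = 11 (Z(a) = -4 + 15 = 11)
b(k, D) = -4 + (16 + D)/(k + 11*D + D*k) (b(k, D) = -4 + (D + 16)/(k + (D*k + 11*D)) = -4 + (16 + D)/(k + (11*D + D*k)) = -4 + (16 + D)/(k + 11*D + D*k))
sqrt(b(-16, n(6)) + 318) = sqrt((16 - 43*(-4 + (1/6)*6) - 4*(-16) - 4*(-4 + (1/6)*6)*(-16))/(-16 + 11*(-4 + (1/6)*6) + (-4 + (1/6)*6)*(-16)) + 318) = sqrt((16 - 43*(-4 + 1) + 64 - 4*(-4 + 1)*(-16))/(-16 + 11*(-4 + 1) + (-4 + 1)*(-16)) + 318) = sqrt((16 - 43*(-3) + 64 - 4*(-3)*(-16))/(-16 + 11*(-3) - 3*(-16)) + 318) = sqrt((16 + 129 + 64 - 192)/(-16 - 33 + 48) + 318) = sqrt(17/(-1) + 318) = sqrt(-1*17 + 318) = sqrt(-17 + 318) = sqrt(301)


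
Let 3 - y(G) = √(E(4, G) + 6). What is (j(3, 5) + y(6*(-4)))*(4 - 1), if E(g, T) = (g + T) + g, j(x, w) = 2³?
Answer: 33 - 3*I*√10 ≈ 33.0 - 9.4868*I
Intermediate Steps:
j(x, w) = 8
E(g, T) = T + 2*g (E(g, T) = (T + g) + g = T + 2*g)
y(G) = 3 - √(14 + G) (y(G) = 3 - √((G + 2*4) + 6) = 3 - √((G + 8) + 6) = 3 - √((8 + G) + 6) = 3 - √(14 + G))
(j(3, 5) + y(6*(-4)))*(4 - 1) = (8 + (3 - √(14 + 6*(-4))))*(4 - 1) = (8 + (3 - √(14 - 24)))*3 = (8 + (3 - √(-10)))*3 = (8 + (3 - I*√10))*3 = (11 - I*√10)*3 = 33 - 3*I*√10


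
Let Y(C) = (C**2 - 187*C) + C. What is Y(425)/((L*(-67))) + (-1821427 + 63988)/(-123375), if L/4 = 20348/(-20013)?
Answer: 86794334978007/224265482000 ≈ 387.02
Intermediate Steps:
L = -81392/20013 (L = 4*(20348/(-20013)) = 4*(20348*(-1/20013)) = 4*(-20348/20013) = -81392/20013 ≈ -4.0670)
Y(C) = C**2 - 186*C
Y(425)/((L*(-67))) + (-1821427 + 63988)/(-123375) = (425*(-186 + 425))/((-81392/20013*(-67))) + (-1821427 + 63988)/(-123375) = (425*239)/(5453264/20013) - 1757439*(-1/123375) = 101575*(20013/5453264) + 585813/41125 = 2032820475/5453264 + 585813/41125 = 86794334978007/224265482000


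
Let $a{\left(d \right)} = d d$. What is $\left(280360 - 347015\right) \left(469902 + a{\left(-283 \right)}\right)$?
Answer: $-36659650105$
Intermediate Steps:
$a{\left(d \right)} = d^{2}$
$\left(280360 - 347015\right) \left(469902 + a{\left(-283 \right)}\right) = \left(280360 - 347015\right) \left(469902 + \left(-283\right)^{2}\right) = - 66655 \left(469902 + 80089\right) = \left(-66655\right) 549991 = -36659650105$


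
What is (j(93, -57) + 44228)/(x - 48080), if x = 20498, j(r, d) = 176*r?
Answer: -30298/13791 ≈ -2.1969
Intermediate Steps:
(j(93, -57) + 44228)/(x - 48080) = (176*93 + 44228)/(20498 - 48080) = (16368 + 44228)/(-27582) = 60596*(-1/27582) = -30298/13791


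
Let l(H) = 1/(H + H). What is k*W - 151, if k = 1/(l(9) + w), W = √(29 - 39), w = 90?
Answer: -151 + 18*I*√10/1621 ≈ -151.0 + 0.035115*I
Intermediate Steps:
W = I*√10 (W = √(-10) = I*√10 ≈ 3.1623*I)
l(H) = 1/(2*H)
k = 18/1621 (k = 1/((½)/9 + 90) = 1/((½)*(⅑) + 90) = 1/(1/18 + 90) = 1/(1621/18) = 18/1621 ≈ 0.011104)
k*W - 151 = 18*(I*√10)/1621 - 151 = 18*I*√10/1621 - 151 = -151 + 18*I*√10/1621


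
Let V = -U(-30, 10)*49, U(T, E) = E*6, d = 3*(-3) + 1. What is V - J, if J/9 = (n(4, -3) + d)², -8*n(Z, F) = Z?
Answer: -14361/4 ≈ -3590.3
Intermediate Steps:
n(Z, F) = -Z/8
d = -8 (d = -9 + 1 = -8)
U(T, E) = 6*E
J = 2601/4 (J = 9*(-⅛*4 - 8)² = 9*(-½ - 8)² = 9*(-17/2)² = 9*(289/4) = 2601/4 ≈ 650.25)
V = -2940 (V = -6*10*49 = -60*49 = -1*2940 = -2940)
V - J = -2940 - 1*2601/4 = -2940 - 2601/4 = -14361/4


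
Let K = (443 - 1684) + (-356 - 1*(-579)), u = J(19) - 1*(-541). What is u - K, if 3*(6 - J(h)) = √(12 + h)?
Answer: 1565 - √31/3 ≈ 1563.1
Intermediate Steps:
J(h) = 6 - √(12 + h)/3
u = 547 - √31/3 (u = (6 - √(12 + 19)/3) - 1*(-541) = (6 - √31/3) + 541 = 547 - √31/3 ≈ 545.14)
K = -1018 (K = -1241 + (-356 + 579) = -1241 + 223 = -1018)
u - K = (547 - √31/3) - 1*(-1018) = (547 - √31/3) + 1018 = 1565 - √31/3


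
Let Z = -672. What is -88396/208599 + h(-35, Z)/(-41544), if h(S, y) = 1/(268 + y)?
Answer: -494539484899/1167026296608 ≈ -0.42376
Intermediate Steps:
-88396/208599 + h(-35, Z)/(-41544) = -88396/208599 + 1/((268 - 672)*(-41544)) = -88396*1/208599 - 1/41544/(-404) = -88396/208599 - 1/404*(-1/41544) = -88396/208599 + 1/16783776 = -494539484899/1167026296608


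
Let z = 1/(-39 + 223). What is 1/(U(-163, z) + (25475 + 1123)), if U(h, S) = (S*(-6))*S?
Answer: 16928/450250941 ≈ 3.7597e-5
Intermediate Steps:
z = 1/184 ≈ 0.0054348
U(h, S) = -6*S² (U(h, S) = (-6*S)*S = -6*S²)
1/(U(-163, z) + (25475 + 1123)) = 1/(-6*(1/184)² + (25475 + 1123)) = 1/(-6*1/33856 + 26598) = 1/(-3/16928 + 26598) = 1/(450250941/16928) = 16928/450250941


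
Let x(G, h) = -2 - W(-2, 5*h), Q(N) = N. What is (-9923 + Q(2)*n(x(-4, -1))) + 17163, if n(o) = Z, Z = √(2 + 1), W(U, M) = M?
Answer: 7240 + 2*√3 ≈ 7243.5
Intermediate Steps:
x(G, h) = -2 - 5*h
Z = √3 ≈ 1.7320
n(o) = √3
(-9923 + Q(2)*n(x(-4, -1))) + 17163 = (-9923 + 2*√3) + 17163 = 7240 + 2*√3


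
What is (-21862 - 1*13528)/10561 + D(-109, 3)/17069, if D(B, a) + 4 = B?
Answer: -605265303/180265709 ≈ -3.3576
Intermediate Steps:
D(B, a) = -4 + B
(-21862 - 1*13528)/10561 + D(-109, 3)/17069 = (-21862 - 1*13528)/10561 + (-4 - 109)/17069 = (-21862 - 13528)*(1/10561) - 113*1/17069 = -35390*1/10561 - 113/17069 = -35390/10561 - 113/17069 = -605265303/180265709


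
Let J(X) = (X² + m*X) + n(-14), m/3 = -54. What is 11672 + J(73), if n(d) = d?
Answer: 5161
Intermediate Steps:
m = -162 (m = 3*(-54) = -162)
J(X) = -14 + X² - 162*X (J(X) = (X² - 162*X) - 14 = -14 + X² - 162*X)
11672 + J(73) = 11672 + (-14 + 73² - 162*73) = 11672 + (-14 + 5329 - 11826) = 11672 - 6511 = 5161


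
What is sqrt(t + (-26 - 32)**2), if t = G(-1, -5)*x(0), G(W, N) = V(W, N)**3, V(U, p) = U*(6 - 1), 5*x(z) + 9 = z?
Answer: sqrt(3589) ≈ 59.908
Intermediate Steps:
x(z) = -9/5 + z/5
V(U, p) = 5*U (V(U, p) = U*5 = 5*U)
G(W, N) = 125*W**3 (G(W, N) = (5*W)**3 = 125*W**3)
t = 225 (t = (125*(-1)**3)*(-9/5 + (1/5)*0) = (125*(-1))*(-9/5 + 0) = -125*(-9/5) = 225)
sqrt(t + (-26 - 32)**2) = sqrt(225 + (-26 - 32)**2) = sqrt(225 + (-58)**2) = sqrt(225 + 3364) = sqrt(3589)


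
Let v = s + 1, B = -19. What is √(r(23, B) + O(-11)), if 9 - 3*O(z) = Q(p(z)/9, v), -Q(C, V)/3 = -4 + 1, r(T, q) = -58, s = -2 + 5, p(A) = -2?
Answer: I*√58 ≈ 7.6158*I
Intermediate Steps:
s = 3
v = 4 (v = 3 + 1 = 4)
Q(C, V) = 9 (Q(C, V) = -3*(-4 + 1) = -3*(-3) = 9)
O(z) = 0 (O(z) = 3 - ⅓*9 = 3 - 3 = 0)
√(r(23, B) + O(-11)) = √(-58 + 0) = √(-58) = I*√58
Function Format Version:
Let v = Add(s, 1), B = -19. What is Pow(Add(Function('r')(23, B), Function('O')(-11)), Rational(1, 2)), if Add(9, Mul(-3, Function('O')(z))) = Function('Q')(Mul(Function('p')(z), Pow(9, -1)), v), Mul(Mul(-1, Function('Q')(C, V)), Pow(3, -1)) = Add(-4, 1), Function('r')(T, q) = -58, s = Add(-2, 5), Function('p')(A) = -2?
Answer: Mul(I, Pow(58, Rational(1, 2))) ≈ Mul(7.6158, I)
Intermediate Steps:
s = 3
v = 4 (v = Add(3, 1) = 4)
Function('Q')(C, V) = 9 (Function('Q')(C, V) = Mul(-3, Add(-4, 1)) = Mul(-3, -3) = 9)
Function('O')(z) = 0 (Function('O')(z) = Add(3, Mul(Rational(-1, 3), 9)) = Add(3, -3) = 0)
Pow(Add(Function('r')(23, B), Function('O')(-11)), Rational(1, 2)) = Pow(Add(-58, 0), Rational(1, 2)) = Pow(-58, Rational(1, 2)) = Mul(I, Pow(58, Rational(1, 2)))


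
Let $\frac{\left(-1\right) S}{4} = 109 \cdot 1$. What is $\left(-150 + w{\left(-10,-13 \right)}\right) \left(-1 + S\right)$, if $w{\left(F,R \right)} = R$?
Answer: $71231$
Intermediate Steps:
$S = -436$ ($S = - 4 \cdot 109 \cdot 1 = \left(-4\right) 109 = -436$)
$\left(-150 + w{\left(-10,-13 \right)}\right) \left(-1 + S\right) = \left(-150 - 13\right) \left(-1 - 436\right) = \left(-163\right) \left(-437\right) = 71231$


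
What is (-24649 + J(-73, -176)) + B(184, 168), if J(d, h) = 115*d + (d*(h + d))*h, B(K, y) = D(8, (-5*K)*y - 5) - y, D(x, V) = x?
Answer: -3232356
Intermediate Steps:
B(K, y) = 8 - y
J(d, h) = 115*d + d*h*(d + h) (J(d, h) = 115*d + (d*(d + h))*h = 115*d + d*h*(d + h))
(-24649 + J(-73, -176)) + B(184, 168) = (-24649 - 73*(115 + (-176)**2 - 73*(-176))) + (8 - 1*168) = (-24649 - 73*(115 + 30976 + 12848)) + (8 - 168) = (-24649 - 73*43939) - 160 = (-24649 - 3207547) - 160 = -3232196 - 160 = -3232356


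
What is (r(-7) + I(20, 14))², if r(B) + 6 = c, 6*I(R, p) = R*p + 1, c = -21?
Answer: 14161/36 ≈ 393.36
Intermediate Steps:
I(R, p) = ⅙ + R*p/6 (I(R, p) = (R*p + 1)/6 = (1 + R*p)/6 = ⅙ + R*p/6)
r(B) = -27 (r(B) = -6 - 21 = -27)
(r(-7) + I(20, 14))² = (-27 + (⅙ + (⅙)*20*14))² = (-27 + (⅙ + 140/3))² = (-27 + 281/6)² = (119/6)² = 14161/36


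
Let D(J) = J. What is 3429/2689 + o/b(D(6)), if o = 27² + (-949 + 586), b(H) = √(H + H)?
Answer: 3429/2689 + 61*√3 ≈ 106.93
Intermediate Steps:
b(H) = √2*√H (b(H) = √(2*H) = √2*√H)
o = 366 (o = 729 - 363 = 366)
3429/2689 + o/b(D(6)) = 3429/2689 + 366/((√2*√6)) = 3429*(1/2689) + 366/((2*√3)) = 3429/2689 + 366*(√3/6) = 3429/2689 + 61*√3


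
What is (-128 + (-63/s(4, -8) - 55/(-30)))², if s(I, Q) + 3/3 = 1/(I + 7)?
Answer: 727609/225 ≈ 3233.8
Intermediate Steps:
s(I, Q) = -1 + 1/(7 + I) (s(I, Q) = -1 + 1/(I + 7) = -1 + 1/(7 + I))
(-128 + (-63/s(4, -8) - 55/(-30)))² = (-128 + (-63*(7 + 4)/(-6 - 1*4) - 55/(-30)))² = (-128 + (-63*11/(-6 - 4) - 55*(-1/30)))² = (-128 + (-63/((1/11)*(-10)) + 11/6))² = (-128 + (-63/(-10/11) + 11/6))² = (-128 + (-63*(-11/10) + 11/6))² = (-128 + (693/10 + 11/6))² = (-128 + 1067/15)² = (-853/15)² = 727609/225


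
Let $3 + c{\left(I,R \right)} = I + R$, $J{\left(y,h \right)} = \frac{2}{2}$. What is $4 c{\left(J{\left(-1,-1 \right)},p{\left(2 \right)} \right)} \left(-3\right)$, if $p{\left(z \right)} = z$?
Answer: $0$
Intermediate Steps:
$J{\left(y,h \right)} = 1$ ($J{\left(y,h \right)} = 2 \cdot \frac{1}{2} = 1$)
$c{\left(I,R \right)} = -3 + I + R$ ($c{\left(I,R \right)} = -3 + \left(I + R\right) = -3 + I + R$)
$4 c{\left(J{\left(-1,-1 \right)},p{\left(2 \right)} \right)} \left(-3\right) = 4 \left(-3 + 1 + 2\right) \left(-3\right) = 4 \cdot 0 \left(-3\right) = 0 \left(-3\right) = 0$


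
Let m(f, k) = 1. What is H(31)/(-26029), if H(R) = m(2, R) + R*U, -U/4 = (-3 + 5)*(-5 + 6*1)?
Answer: 247/26029 ≈ 0.0094894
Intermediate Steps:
U = -8 (U = -4*(-3 + 5)*(-5 + 6*1) = -8*(-5 + 6) = -8 ≈ -8.0000)
H(R) = 1 - 8*R (H(R) = 1 + R*(-8) = 1 - 8*R)
H(31)/(-26029) = (1 - 8*31)/(-26029) = (1 - 248)*(-1/26029) = -247*(-1/26029) = 247/26029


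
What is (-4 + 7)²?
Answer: 9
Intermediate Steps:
(-4 + 7)² = 3² = 9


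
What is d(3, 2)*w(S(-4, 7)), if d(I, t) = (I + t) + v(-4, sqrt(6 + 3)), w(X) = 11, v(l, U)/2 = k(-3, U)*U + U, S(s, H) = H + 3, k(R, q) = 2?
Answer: 253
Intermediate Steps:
S(s, H) = 3 + H
v(l, U) = 6*U (v(l, U) = 2*(2*U + U) = 2*(3*U) = 6*U)
d(I, t) = 18 + I + t (d(I, t) = (I + t) + 6*sqrt(6 + 3) = (I + t) + 6*sqrt(9) = (I + t) + 6*3 = (I + t) + 18 = 18 + I + t)
d(3, 2)*w(S(-4, 7)) = (18 + 3 + 2)*11 = 23*11 = 253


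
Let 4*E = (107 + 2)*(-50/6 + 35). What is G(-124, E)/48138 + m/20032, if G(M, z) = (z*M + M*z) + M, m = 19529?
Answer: -4008645689/1446450624 ≈ -2.7714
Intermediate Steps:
E = 2180/3 (E = ((107 + 2)*(-50/6 + 35))/4 = (109*(-50*⅙ + 35))/4 = (109*(-25/3 + 35))/4 = (109*(80/3))/4 = (¼)*(8720/3) = 2180/3 ≈ 726.67)
G(M, z) = M + 2*M*z (G(M, z) = (M*z + M*z) + M = 2*M*z + M = M + 2*M*z)
G(-124, E)/48138 + m/20032 = -124*(1 + 2*(2180/3))/48138 + 19529/20032 = -124*(1 + 4360/3)*(1/48138) + 19529*(1/20032) = -124*4363/3*(1/48138) + 19529/20032 = -541012/3*1/48138 + 19529/20032 = -270506/72207 + 19529/20032 = -4008645689/1446450624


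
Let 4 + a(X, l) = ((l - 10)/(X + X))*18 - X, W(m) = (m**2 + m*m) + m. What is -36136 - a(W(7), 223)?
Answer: -1261584/35 ≈ -36045.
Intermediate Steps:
W(m) = m + 2*m**2 (W(m) = (m**2 + m**2) + m = 2*m**2 + m = m + 2*m**2)
a(X, l) = -4 - X + 9*(-10 + l)/X (a(X, l) = -4 + (((l - 10)/(X + X))*18 - X) = -4 + (((-10 + l)/((2*X)))*18 - X) = -4 + (((-10 + l)*(1/(2*X)))*18 - X) = -4 + (((-10 + l)/(2*X))*18 - X) = -4 + (9*(-10 + l)/X - X) = -4 + (-X + 9*(-10 + l)/X) = -4 - X + 9*(-10 + l)/X)
-36136 - a(W(7), 223) = -36136 - (-90 + 9*223 - 7*(1 + 2*7)*(4 + 7*(1 + 2*7)))/(7*(1 + 2*7)) = -36136 - (-90 + 2007 - 7*(1 + 14)*(4 + 7*(1 + 14)))/(7*(1 + 14)) = -36136 - (-90 + 2007 - 7*15*(4 + 7*15))/(7*15) = -36136 - (-90 + 2007 - 1*105*(4 + 105))/105 = -36136 - (-90 + 2007 - 1*105*109)/105 = -36136 - (-90 + 2007 - 11445)/105 = -36136 - (-9528)/105 = -36136 - 1*(-3176/35) = -36136 + 3176/35 = -1261584/35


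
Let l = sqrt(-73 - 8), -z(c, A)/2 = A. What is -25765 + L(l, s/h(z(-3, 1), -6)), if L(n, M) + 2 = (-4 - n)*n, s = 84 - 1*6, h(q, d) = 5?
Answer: -25686 - 36*I ≈ -25686.0 - 36.0*I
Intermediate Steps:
z(c, A) = -2*A
s = 78 (s = 84 - 6 = 78)
l = 9*I (l = sqrt(-81) = 9*I ≈ 9.0*I)
L(n, M) = -2 + n*(-4 - n) (L(n, M) = -2 + (-4 - n)*n = -2 + n*(-4 - n))
-25765 + L(l, s/h(z(-3, 1), -6)) = -25765 + (-2 - (9*I)**2 - 36*I) = -25765 + (-2 - 1*(-81) - 36*I) = -25765 + (-2 + 81 - 36*I) = -25765 + (79 - 36*I) = -25686 - 36*I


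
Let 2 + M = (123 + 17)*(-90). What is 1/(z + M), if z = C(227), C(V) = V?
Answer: -1/12375 ≈ -8.0808e-5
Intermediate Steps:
z = 227
M = -12602 (M = -2 + (123 + 17)*(-90) = -2 + 140*(-90) = -2 - 12600 = -12602)
1/(z + M) = 1/(227 - 12602) = 1/(-12375) = -1/12375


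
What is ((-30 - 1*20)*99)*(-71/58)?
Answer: 175725/29 ≈ 6059.5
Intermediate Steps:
((-30 - 1*20)*99)*(-71/58) = ((-30 - 20)*99)*(-71*1/58) = -50*99*(-71/58) = -4950*(-71/58) = 175725/29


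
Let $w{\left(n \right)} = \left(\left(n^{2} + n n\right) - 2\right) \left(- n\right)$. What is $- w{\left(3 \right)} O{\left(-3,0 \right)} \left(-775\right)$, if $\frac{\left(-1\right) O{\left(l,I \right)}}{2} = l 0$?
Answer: $0$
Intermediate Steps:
$O{\left(l,I \right)} = 0$ ($O{\left(l,I \right)} = - 2 l 0 = \left(-2\right) 0 = 0$)
$w{\left(n \right)} = - n \left(-2 + 2 n^{2}\right)$ ($w{\left(n \right)} = \left(\left(n^{2} + n^{2}\right) - 2\right) \left(- n\right) = \left(2 n^{2} - 2\right) \left(- n\right) = \left(-2 + 2 n^{2}\right) \left(- n\right) = - n \left(-2 + 2 n^{2}\right)$)
$- w{\left(3 \right)} O{\left(-3,0 \right)} \left(-775\right) = - 2 \cdot 3 \left(1 - 3^{2}\right) 0 \left(-775\right) = - 2 \cdot 3 \left(1 - 9\right) 0 \left(-775\right) = - 2 \cdot 3 \left(-8\right) 0 \left(-775\right) = - \left(-48\right) 0 \left(-775\right) = - 0 \left(-775\right) = \left(-1\right) 0 = 0$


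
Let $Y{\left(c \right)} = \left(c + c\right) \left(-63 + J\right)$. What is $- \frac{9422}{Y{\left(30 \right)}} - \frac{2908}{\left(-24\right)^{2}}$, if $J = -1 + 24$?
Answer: $- \frac{2021}{1800} \approx -1.1228$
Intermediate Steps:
$J = 23$
$Y{\left(c \right)} = - 80 c$ ($Y{\left(c \right)} = \left(c + c\right) \left(-63 + 23\right) = 2 c \left(-40\right) = - 80 c$)
$- \frac{9422}{Y{\left(30 \right)}} - \frac{2908}{\left(-24\right)^{2}} = - \frac{9422}{\left(-80\right) 30} - \frac{2908}{\left(-24\right)^{2}} = - \frac{9422}{-2400} - \frac{2908}{576} = \left(-9422\right) \left(- \frac{1}{2400}\right) - \frac{727}{144} = \frac{4711}{1200} - \frac{727}{144} = - \frac{2021}{1800}$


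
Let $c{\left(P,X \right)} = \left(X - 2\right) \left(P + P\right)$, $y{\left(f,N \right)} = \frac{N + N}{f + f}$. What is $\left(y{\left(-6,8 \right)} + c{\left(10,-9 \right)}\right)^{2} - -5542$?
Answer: $\frac{490774}{9} \approx 54530.0$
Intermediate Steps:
$y{\left(f,N \right)} = \frac{N}{f}$ ($y{\left(f,N \right)} = \frac{2 N}{2 f} = 2 N \frac{1}{2 f} = \frac{N}{f}$)
$c{\left(P,X \right)} = 2 P \left(-2 + X\right)$ ($c{\left(P,X \right)} = \left(-2 + X\right) 2 P = 2 P \left(-2 + X\right)$)
$\left(y{\left(-6,8 \right)} + c{\left(10,-9 \right)}\right)^{2} - -5542 = \left(\frac{8}{-6} + 2 \cdot 10 \left(-2 - 9\right)\right)^{2} - -5542 = \left(8 \left(- \frac{1}{6}\right) + 2 \cdot 10 \left(-11\right)\right)^{2} + 5542 = \left(- \frac{4}{3} - 220\right)^{2} + 5542 = \left(- \frac{664}{3}\right)^{2} + 5542 = \frac{440896}{9} + 5542 = \frac{490774}{9}$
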